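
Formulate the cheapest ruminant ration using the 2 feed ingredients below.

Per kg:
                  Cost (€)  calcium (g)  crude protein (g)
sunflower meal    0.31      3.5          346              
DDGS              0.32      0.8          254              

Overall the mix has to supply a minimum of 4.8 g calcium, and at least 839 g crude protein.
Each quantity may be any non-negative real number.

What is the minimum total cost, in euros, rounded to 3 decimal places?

Let x1 = kg of sunflower meal, x2 = kg of DDGS.
Minimise 0.31x1 + 0.32x2 s.t.:
  3.5x1 + 0.8x2 ≥ 4.8   (calcium)
  346x1 + 254x2 ≥ 839   (crude protein)
  x1, x2 ≥ 0.
The cheapest feasible vertex uses only sunflower meal; DDGS is not used. The crude protein requirement is met with equality.
That vertex is x1 = 2.425.
Hence cost = 0.31·2.425 = €0.75175.

€0.752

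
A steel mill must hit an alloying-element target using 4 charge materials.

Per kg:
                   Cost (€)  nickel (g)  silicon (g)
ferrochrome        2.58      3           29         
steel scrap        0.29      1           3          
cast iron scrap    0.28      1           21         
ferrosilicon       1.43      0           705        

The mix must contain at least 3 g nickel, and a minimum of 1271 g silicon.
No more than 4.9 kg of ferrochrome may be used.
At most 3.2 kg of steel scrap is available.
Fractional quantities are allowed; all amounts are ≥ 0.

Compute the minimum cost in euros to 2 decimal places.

This is a linear program. Let x1 = kg of ferrochrome, x2 = kg of steel scrap, x3 = kg of cast iron scrap, x4 = kg of ferrosilicon.
Minimise 2.58x1 + 0.29x2 + 0.28x3 + 1.43x4 with:
  3x1 + 1x2 + 1x3 ≥ 3   (nickel)
  29x1 + 3x2 + 21x3 + 705x4 ≥ 1271   (silicon)
  x1 ≤ 4.9
  x2 ≤ 3.2
  x1, x2, x3, x4 ≥ 0.
At the optimum only cast iron scrap, ferrosilicon are positive (ferrochrome, steel scrap = 0). There the nickel and silicon constraints are tight.
Optimal quantities: cast iron scrap = 3 kg, ferrosilicon = 1.713 kg.
Hence cost = 0.28·3 + 1.43·1.713 = €3.2896.

€3.29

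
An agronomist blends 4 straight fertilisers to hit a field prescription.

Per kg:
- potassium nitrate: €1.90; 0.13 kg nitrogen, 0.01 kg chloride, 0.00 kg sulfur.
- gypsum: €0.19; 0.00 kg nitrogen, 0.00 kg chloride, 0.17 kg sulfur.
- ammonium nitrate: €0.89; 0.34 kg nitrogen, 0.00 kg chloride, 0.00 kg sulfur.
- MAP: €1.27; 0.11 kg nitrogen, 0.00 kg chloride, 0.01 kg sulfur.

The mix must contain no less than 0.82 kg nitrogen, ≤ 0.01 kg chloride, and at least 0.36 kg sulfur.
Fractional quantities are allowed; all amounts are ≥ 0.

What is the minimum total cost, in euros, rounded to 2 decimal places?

Treat it as an LP. Let x1 = kg of potassium nitrate, x2 = kg of gypsum, x3 = kg of ammonium nitrate, x4 = kg of MAP.
min 1.9x1 + 0.19x2 + 0.89x3 + 1.27x4 s.t.:
  0.13x1 + 0.34x3 + 0.11x4 ≥ 0.82   (nitrogen)
  0.01x1 ≤ 0.01   (chloride)
  0.17x2 + 0.01x4 ≥ 0.36   (sulfur)
  x1, x2, x3, x4 ≥ 0.
The cheapest feasible vertex uses only gypsum, ammonium nitrate; potassium nitrate, MAP are not used. There the nitrogen and sulfur constraints are tight.
So gypsum = 2.118 kg, ammonium nitrate = 2.412 kg.
Objective = 0.19·2.118 + 0.89·2.412 = 2.5491.

€2.55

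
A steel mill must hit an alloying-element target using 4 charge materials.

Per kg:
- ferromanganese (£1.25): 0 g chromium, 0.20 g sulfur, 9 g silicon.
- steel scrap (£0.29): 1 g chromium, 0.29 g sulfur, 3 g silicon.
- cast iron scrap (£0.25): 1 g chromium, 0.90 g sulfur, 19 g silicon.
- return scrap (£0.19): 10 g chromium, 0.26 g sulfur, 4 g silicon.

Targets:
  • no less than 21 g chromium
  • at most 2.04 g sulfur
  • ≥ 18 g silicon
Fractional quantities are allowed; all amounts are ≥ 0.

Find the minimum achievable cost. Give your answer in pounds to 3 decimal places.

£0.518

This is a linear program. Let x1 = kg of ferromanganese, x2 = kg of steel scrap, x3 = kg of cast iron scrap, x4 = kg of return scrap.
Minimise 1.25x1 + 0.29x2 + 0.25x3 + 0.19x4 with:
  1x2 + 1x3 + 10x4 ≥ 21   (chromium)
  0.2x1 + 0.29x2 + 0.9x3 + 0.26x4 ≤ 2.04   (sulfur)
  9x1 + 3x2 + 19x3 + 4x4 ≥ 18   (silicon)
  x1, x2, x3, x4 ≥ 0.
At the optimum only cast iron scrap, return scrap are positive (ferromanganese, steel scrap = 0). The chromium and silicon requirements are met with equality.
Optimal quantities: cast iron scrap = 0.5161 kg, return scrap = 2.048 kg.
Objective = 0.25·0.5161 + 0.19·2.048 = 0.51815.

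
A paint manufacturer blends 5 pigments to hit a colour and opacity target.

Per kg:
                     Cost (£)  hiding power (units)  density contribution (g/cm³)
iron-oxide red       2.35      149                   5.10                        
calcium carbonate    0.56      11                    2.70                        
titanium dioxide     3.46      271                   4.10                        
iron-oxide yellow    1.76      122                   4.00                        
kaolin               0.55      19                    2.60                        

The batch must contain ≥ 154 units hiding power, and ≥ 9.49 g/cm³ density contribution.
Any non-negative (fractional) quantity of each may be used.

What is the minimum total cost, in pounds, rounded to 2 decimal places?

£2.84

Treat it as an LP. Let x1 = kg of iron-oxide red, x2 = kg of calcium carbonate, x3 = kg of titanium dioxide, x4 = kg of iron-oxide yellow, x5 = kg of kaolin.
Minimize 2.35x1 + 0.56x2 + 3.46x3 + 1.76x4 + 0.55x5 subject to:
  149x1 + 11x2 + 271x3 + 122x4 + 19x5 ≥ 154   (hiding power)
  5.1x1 + 2.7x2 + 4.1x3 + 4x4 + 2.6x5 ≥ 9.49   (density contribution)
  x1, x2, x3, x4, x5 ≥ 0.
The optimal basis is {iron-oxide yellow, kaolin}; iron-oxide red, calcium carbonate, titanium dioxide drop out. The hiding power and density contribution requirements are met with equality.
Optimal quantities: iron-oxide yellow = 0.9125 kg, kaolin = 2.246 kg.
Cost = 1.76·0.9125 + 0.55·2.246 = 2.8413.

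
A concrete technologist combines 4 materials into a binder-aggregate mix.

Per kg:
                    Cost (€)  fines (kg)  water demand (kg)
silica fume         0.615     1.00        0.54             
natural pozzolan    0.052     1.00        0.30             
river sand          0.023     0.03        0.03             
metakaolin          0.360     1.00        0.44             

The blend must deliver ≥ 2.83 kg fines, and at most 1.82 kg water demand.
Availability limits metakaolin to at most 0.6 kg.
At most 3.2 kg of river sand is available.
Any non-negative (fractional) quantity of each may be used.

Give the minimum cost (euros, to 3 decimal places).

Set it up as a linear program. Let x1 = kg of silica fume, x2 = kg of natural pozzolan, x3 = kg of river sand, x4 = kg of metakaolin.
Minimise 0.615x1 + 0.052x2 + 0.023x3 + 0.36x4 with:
  1x1 + 1x2 + 0.03x3 + 1x4 ≥ 2.83   (fines)
  0.54x1 + 0.3x2 + 0.03x3 + 0.44x4 ≤ 1.82   (water demand)
  x4 ≤ 0.6
  x3 ≤ 3.2
  x1, x2, x3, x4 ≥ 0.
At the optimum only natural pozzolan is positive (silica fume, river sand, metakaolin = 0). There the fines constraint is tight.
That vertex is x2 = 2.83.
Hence cost = 0.052·2.83 = €0.14716.

€0.147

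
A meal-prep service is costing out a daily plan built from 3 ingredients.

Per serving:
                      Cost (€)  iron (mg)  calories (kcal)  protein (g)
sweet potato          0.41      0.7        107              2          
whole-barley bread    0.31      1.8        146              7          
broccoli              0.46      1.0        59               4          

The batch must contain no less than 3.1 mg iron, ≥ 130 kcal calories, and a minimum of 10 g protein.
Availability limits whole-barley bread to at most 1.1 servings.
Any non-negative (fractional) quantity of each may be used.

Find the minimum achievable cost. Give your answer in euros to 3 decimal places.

Treat it as an LP. Let x1 = servings of sweet potato, x2 = servings of whole-barley bread, x3 = servings of broccoli.
Minimize 0.41x1 + 0.31x2 + 0.46x3 s.t.:
  0.7x1 + 1.8x2 + 1x3 ≥ 3.1   (iron)
  107x1 + 146x2 + 59x3 ≥ 130   (calories)
  2x1 + 7x2 + 4x3 ≥ 10   (protein)
  x2 ≤ 1.1
  x1, x2, x3 ≥ 0.
The minimum-cost mix takes nothing from sweet potato — only whole-barley bread, broccoli. The iron and the whole-barley bread cap requirements are met with equality.
Optimal quantities: whole-barley bread = 1.1 servings, broccoli = 1.12 servings.
Objective = 0.31·1.1 + 0.46·1.12 = 0.85620.

€0.856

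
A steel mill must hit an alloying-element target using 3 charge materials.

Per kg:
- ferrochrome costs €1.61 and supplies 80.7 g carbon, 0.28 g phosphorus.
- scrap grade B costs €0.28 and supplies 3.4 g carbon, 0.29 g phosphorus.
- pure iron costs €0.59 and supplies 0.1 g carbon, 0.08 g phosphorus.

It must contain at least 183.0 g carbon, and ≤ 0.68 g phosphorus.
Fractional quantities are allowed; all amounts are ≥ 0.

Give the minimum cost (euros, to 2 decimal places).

€3.65

Set it up as a linear program. Let x1 = kg of ferrochrome, x2 = kg of scrap grade B, x3 = kg of pure iron.
Minimize 1.61x1 + 0.28x2 + 0.59x3 with:
  80.7x1 + 3.4x2 + 0.1x3 ≥ 183   (carbon)
  0.28x1 + 0.29x2 + 0.08x3 ≤ 0.68   (phosphorus)
  x1, x2, x3 ≥ 0.
The optimal basis is {ferrochrome}; scrap grade B, pure iron drop out. Binding constraint: carbon.
That vertex is x1 = 2.268.
Objective = 1.61·2.268 = 3.6515.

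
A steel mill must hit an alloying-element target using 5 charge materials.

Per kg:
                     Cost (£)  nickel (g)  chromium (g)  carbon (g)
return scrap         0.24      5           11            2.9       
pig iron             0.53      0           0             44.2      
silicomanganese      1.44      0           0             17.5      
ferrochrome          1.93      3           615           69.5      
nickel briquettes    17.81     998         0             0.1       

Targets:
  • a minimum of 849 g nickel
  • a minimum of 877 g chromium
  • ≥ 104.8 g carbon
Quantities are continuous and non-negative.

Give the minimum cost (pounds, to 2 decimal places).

£17.89

This is a linear program. Let x1 = kg of return scrap, x2 = kg of pig iron, x3 = kg of silicomanganese, x4 = kg of ferrochrome, x5 = kg of nickel briquettes.
Minimize 0.24x1 + 0.53x2 + 1.44x3 + 1.93x4 + 17.81x5 with:
  5x1 + 3x4 + 998x5 ≥ 849   (nickel)
  11x1 + 615x4 ≥ 877   (chromium)
  2.9x1 + 44.2x2 + 17.5x3 + 69.5x4 + 0.1x5 ≥ 104.8   (carbon)
  x1, x2, x3, x4, x5 ≥ 0.
The minimum-cost mix takes nothing from return scrap, silicomanganese — only pig iron, ferrochrome, nickel briquettes. There the nickel, chromium, carbon constraints are tight.
So pig iron = 0.1269 kg, ferrochrome = 1.426 kg, nickel briquettes = 0.8464 kg.
Cost = 0.53·0.1269 + 1.93·1.426 + 17.81·0.8464 = 17.8938.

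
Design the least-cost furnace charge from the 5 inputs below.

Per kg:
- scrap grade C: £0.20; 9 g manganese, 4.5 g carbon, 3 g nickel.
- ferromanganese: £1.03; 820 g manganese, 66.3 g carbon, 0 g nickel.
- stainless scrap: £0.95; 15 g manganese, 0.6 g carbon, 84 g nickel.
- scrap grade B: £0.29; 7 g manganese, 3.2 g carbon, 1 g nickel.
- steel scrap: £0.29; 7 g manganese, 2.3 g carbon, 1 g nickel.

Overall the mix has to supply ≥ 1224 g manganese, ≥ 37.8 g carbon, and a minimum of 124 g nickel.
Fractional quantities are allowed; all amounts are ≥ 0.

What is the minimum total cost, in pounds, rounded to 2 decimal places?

£2.91

Let x1 = kg of scrap grade C, x2 = kg of ferromanganese, x3 = kg of stainless scrap, x4 = kg of scrap grade B, x5 = kg of steel scrap.
min 0.2x1 + 1.03x2 + 0.95x3 + 0.29x4 + 0.29x5 with:
  9x1 + 820x2 + 15x3 + 7x4 + 7x5 ≥ 1224   (manganese)
  4.5x1 + 66.3x2 + 0.6x3 + 3.2x4 + 2.3x5 ≥ 37.8   (carbon)
  3x1 + 84x3 + 1x4 + 1x5 ≥ 124   (nickel)
  x1, x2, x3, x4, x5 ≥ 0.
At the optimum only ferromanganese, stainless scrap are positive (scrap grade C, scrap grade B, steel scrap = 0). The manganese and nickel requirements are met with equality.
So ferromanganese = 1.466 kg, stainless scrap = 1.476 kg.
Hence cost = 1.03·1.466 + 0.95·1.476 = £2.9122.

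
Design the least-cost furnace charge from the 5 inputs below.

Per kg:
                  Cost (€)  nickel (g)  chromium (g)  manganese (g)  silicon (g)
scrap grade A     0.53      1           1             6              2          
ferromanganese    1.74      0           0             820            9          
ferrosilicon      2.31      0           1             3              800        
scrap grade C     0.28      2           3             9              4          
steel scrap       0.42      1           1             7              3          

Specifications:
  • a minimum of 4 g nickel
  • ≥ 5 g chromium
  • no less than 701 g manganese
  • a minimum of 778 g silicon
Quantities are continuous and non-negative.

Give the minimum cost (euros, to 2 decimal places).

Let x1 = kg of scrap grade A, x2 = kg of ferromanganese, x3 = kg of ferrosilicon, x4 = kg of scrap grade C, x5 = kg of steel scrap.
min 0.53x1 + 1.74x2 + 2.31x3 + 0.28x4 + 0.42x5 s.t.:
  1x1 + 2x4 + 1x5 ≥ 4   (nickel)
  1x1 + 1x3 + 3x4 + 1x5 ≥ 5   (chromium)
  6x1 + 820x2 + 3x3 + 9x4 + 7x5 ≥ 701   (manganese)
  2x1 + 9x2 + 800x3 + 4x4 + 3x5 ≥ 778   (silicon)
  x1, x2, x3, x4, x5 ≥ 0.
At the optimum only ferromanganese, ferrosilicon, scrap grade C are positive (scrap grade A, steel scrap = 0). There the nickel, manganese, silicon constraints are tight.
Optimal quantities: ferromanganese = 0.8294 kg, ferrosilicon = 0.9532 kg, scrap grade C = 2 kg.
Total cost: 1.74·0.8294 + 2.31·0.9532 + 0.28·2 = 4.20505.

€4.21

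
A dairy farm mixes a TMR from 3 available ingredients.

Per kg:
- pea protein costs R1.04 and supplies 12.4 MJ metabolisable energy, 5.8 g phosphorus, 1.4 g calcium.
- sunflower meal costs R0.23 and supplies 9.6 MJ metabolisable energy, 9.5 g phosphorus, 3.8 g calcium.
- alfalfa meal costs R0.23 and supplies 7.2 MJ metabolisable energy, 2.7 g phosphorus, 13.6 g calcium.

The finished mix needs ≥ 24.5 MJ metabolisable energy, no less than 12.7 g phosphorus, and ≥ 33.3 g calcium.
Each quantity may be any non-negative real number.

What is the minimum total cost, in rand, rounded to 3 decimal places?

Let x1 = kg of pea protein, x2 = kg of sunflower meal, x3 = kg of alfalfa meal.
min 1.04x1 + 0.23x2 + 0.23x3 with:
  12.4x1 + 9.6x2 + 7.2x3 ≥ 24.5   (metabolisable energy)
  5.8x1 + 9.5x2 + 2.7x3 ≥ 12.7   (phosphorus)
  1.4x1 + 3.8x2 + 13.6x3 ≥ 33.3   (calcium)
  x1, x2, x3 ≥ 0.
The minimum-cost mix takes nothing from pea protein — only sunflower meal, alfalfa meal. Binding constraints: metabolisable energy and calcium.
So sunflower meal = 0.9054 kg, alfalfa meal = 2.196 kg.
Objective = 0.23·0.9054 + 0.23·2.196 = 0.71332.

R0.713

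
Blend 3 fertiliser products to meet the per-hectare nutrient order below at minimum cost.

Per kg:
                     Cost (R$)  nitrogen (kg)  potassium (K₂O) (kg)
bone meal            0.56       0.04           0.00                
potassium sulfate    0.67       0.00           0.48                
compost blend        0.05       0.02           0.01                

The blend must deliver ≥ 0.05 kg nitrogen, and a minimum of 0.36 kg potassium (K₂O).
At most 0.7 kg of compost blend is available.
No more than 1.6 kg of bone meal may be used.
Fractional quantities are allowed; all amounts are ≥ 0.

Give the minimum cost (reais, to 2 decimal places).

R$1.03

Treat it as an LP. Let x1 = kg of bone meal, x2 = kg of potassium sulfate, x3 = kg of compost blend.
Minimise 0.56x1 + 0.67x2 + 0.05x3 with:
  0.04x1 + 0.02x3 ≥ 0.05   (nitrogen)
  0.48x2 + 0.01x3 ≥ 0.36   (potassium (K₂O))
  x3 ≤ 0.7
  x1 ≤ 1.6
  x1, x2, x3 ≥ 0.
The optimal mix uses every input. Binding constraints: nitrogen, potassium (K₂O), the compost blend cap.
Optimal quantities: bone meal = 0.9 kg, potassium sulfate = 0.7354 kg, compost blend = 0.7 kg.
Total cost: 0.56·0.9 + 0.67·0.7354 + 0.05·0.7 = 1.0317.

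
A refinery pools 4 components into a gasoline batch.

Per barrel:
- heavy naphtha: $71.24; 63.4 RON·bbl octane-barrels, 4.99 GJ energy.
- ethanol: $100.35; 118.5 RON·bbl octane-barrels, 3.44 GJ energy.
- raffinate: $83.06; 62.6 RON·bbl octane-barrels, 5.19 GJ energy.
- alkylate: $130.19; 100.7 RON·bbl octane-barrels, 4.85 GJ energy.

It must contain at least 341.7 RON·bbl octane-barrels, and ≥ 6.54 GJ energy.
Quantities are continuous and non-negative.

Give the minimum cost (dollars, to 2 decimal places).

$289.36

Treat it as an LP. Let x1 = barrels of heavy naphtha, x2 = barrels of ethanol, x3 = barrels of raffinate, x4 = barrels of alkylate.
min 71.24x1 + 100.35x2 + 83.06x3 + 130.19x4 s.t.:
  63.4x1 + 118.5x2 + 62.6x3 + 100.7x4 ≥ 341.7   (octane-barrels)
  4.99x1 + 3.44x2 + 5.19x3 + 4.85x4 ≥ 6.54   (energy)
  x1, x2, x3, x4 ≥ 0.
The minimum-cost mix takes nothing from heavy naphtha, raffinate, alkylate — only ethanol. Binding constraint: octane-barrels.
Optimal quantities: ethanol = 2.8835 barrels.
Cost = 100.35·2.8835 = 289.3592.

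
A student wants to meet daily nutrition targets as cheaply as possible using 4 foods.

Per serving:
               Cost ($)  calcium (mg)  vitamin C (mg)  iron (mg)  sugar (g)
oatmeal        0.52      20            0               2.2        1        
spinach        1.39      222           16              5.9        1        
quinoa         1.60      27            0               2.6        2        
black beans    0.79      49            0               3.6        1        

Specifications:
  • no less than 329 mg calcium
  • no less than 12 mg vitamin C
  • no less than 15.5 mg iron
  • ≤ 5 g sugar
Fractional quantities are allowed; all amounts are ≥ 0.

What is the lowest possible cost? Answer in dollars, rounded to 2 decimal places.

Treat it as an LP. Let x1 = servings of oatmeal, x2 = servings of spinach, x3 = servings of quinoa, x4 = servings of black beans.
Minimise 0.52x1 + 1.39x2 + 1.6x3 + 0.79x4 s.t.:
  20x1 + 222x2 + 27x3 + 49x4 ≥ 329   (calcium)
  16x2 ≥ 12   (vitamin C)
  2.2x1 + 5.9x2 + 2.6x3 + 3.6x4 ≥ 15.5   (iron)
  1x1 + 1x2 + 2x3 + 1x4 ≤ 5   (sugar)
  x1, x2, x3, x4 ≥ 0.
The optimal basis is {spinach, black beans}; oatmeal, quinoa drop out. Binding constraints: calcium and iron.
Optimal quantities: spinach = 0.833 servings, black beans = 2.94 servings.
Total cost: 1.39·0.833 + 0.79·2.94 = 3.4805.

$3.48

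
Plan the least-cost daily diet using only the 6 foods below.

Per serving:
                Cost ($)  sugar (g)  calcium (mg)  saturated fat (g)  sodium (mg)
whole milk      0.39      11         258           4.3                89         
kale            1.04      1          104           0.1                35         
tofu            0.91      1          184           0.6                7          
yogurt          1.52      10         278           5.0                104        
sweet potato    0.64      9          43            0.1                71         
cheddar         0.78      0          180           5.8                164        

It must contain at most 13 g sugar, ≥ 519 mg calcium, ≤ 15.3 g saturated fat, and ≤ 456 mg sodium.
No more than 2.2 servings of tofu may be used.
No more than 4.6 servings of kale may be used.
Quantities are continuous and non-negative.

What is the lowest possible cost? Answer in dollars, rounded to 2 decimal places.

$1.39

Let x1 = servings of whole milk, x2 = servings of kale, x3 = servings of tofu, x4 = servings of yogurt, x5 = servings of sweet potato, x6 = servings of cheddar.
Minimize 0.39x1 + 1.04x2 + 0.91x3 + 1.52x4 + 0.64x5 + 0.78x6 with:
  11x1 + 1x2 + 1x3 + 10x4 + 9x5 ≤ 13   (sugar)
  258x1 + 104x2 + 184x3 + 278x4 + 43x5 + 180x6 ≥ 519   (calcium)
  4.3x1 + 0.1x2 + 0.6x3 + 5x4 + 0.1x5 + 5.8x6 ≤ 15.3   (saturated fat)
  89x1 + 35x2 + 7x3 + 104x4 + 71x5 + 164x6 ≤ 456   (sodium)
  x3 ≤ 2.2
  x2 ≤ 4.6
  x1, x2, x3, x4, x5, x6 ≥ 0.
The cheapest feasible vertex uses only whole milk, cheddar; kale, tofu, yogurt, sweet potato are not used. The sugar and calcium requirements are met with equality.
That vertex is x1 = 1.182, x6 = 1.189.
Objective = 0.39·1.182 + 0.78·1.189 = 1.3884.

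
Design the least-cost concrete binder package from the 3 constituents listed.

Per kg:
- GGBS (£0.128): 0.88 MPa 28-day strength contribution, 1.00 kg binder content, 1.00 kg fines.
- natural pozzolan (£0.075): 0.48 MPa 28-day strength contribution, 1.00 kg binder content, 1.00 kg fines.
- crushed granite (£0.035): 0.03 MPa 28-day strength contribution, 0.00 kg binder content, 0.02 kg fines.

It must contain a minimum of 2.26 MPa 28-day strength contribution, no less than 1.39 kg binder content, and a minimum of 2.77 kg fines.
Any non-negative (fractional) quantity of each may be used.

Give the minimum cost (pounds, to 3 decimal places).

Set it up as a linear program. Let x1 = kg of GGBS, x2 = kg of natural pozzolan, x3 = kg of crushed granite.
min 0.128x1 + 0.075x2 + 0.035x3 with:
  0.88x1 + 0.48x2 + 0.03x3 ≥ 2.26   (28-day strength contribution)
  1x1 + 1x2 ≥ 1.39   (binder content)
  1x1 + 1x2 + 0.02x3 ≥ 2.77   (fines)
  x1, x2, x3 ≥ 0.
At the optimum only GGBS, natural pozzolan are positive (crushed granite = 0). There the 28-day strength contribution and fines constraints are tight.
Optimal quantities: GGBS = 2.326 kg, natural pozzolan = 0.444 kg.
Hence cost = 0.128·2.326 + 0.075·0.444 = £0.33103.

£0.331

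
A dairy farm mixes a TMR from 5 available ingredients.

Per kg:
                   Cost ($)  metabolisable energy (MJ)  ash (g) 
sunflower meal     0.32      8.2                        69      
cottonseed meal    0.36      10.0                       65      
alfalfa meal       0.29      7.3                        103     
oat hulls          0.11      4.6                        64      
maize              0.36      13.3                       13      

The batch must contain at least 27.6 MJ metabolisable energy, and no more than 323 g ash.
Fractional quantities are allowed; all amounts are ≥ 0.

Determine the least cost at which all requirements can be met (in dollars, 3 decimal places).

Let x1 = kg of sunflower meal, x2 = kg of cottonseed meal, x3 = kg of alfalfa meal, x4 = kg of oat hulls, x5 = kg of maize.
min 0.32x1 + 0.36x2 + 0.29x3 + 0.11x4 + 0.36x5 with:
  8.2x1 + 10x2 + 7.3x3 + 4.6x4 + 13.3x5 ≥ 27.6   (metabolisable energy)
  69x1 + 65x2 + 103x3 + 64x4 + 13x5 ≤ 323   (ash)
  x1, x2, x3, x4, x5 ≥ 0.
The minimum-cost mix takes nothing from sunflower meal, cottonseed meal, alfalfa meal — only oat hulls, maize. Binding constraints: metabolisable energy and ash.
That vertex is x4 = 4.975, x5 = 0.3546.
Hence cost = 0.11·4.975 + 0.36·0.3546 = $0.67491.

$0.675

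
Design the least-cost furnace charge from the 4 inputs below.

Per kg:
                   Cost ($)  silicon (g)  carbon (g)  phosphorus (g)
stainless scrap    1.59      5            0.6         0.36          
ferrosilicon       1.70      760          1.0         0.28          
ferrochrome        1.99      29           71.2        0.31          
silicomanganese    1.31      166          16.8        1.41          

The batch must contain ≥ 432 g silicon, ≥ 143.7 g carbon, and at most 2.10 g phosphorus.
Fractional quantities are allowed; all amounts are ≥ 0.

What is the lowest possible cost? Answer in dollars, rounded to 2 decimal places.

Let x1 = kg of stainless scrap, x2 = kg of ferrosilicon, x3 = kg of ferrochrome, x4 = kg of silicomanganese.
Minimize 1.59x1 + 1.7x2 + 1.99x3 + 1.31x4 with:
  5x1 + 760x2 + 29x3 + 166x4 ≥ 432   (silicon)
  0.6x1 + 1x2 + 71.2x3 + 16.8x4 ≥ 143.7   (carbon)
  0.36x1 + 0.28x2 + 0.31x3 + 1.41x4 ≤ 2.1   (phosphorus)
  x1, x2, x3, x4 ≥ 0.
The cheapest feasible vertex uses only ferrosilicon, ferrochrome; stainless scrap, silicomanganese are not used. There the silicon and carbon constraints are tight.
Optimal quantities: ferrosilicon = 0.4917 kg, ferrochrome = 2.011 kg.
Hence cost = 1.7·0.4917 + 1.99·2.011 = $4.8378.

$4.84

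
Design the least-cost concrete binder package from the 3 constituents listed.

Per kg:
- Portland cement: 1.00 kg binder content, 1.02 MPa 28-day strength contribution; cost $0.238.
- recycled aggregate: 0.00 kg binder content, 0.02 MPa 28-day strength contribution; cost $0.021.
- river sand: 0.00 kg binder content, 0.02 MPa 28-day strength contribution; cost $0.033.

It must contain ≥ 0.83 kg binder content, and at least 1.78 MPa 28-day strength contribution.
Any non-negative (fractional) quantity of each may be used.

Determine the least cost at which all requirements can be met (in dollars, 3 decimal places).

$0.415

Let x1 = kg of Portland cement, x2 = kg of recycled aggregate, x3 = kg of river sand.
Minimize 0.238x1 + 0.021x2 + 0.033x3 with:
  1x1 ≥ 0.83   (binder content)
  1.02x1 + 0.02x2 + 0.02x3 ≥ 1.78   (28-day strength contribution)
  x1, x2, x3 ≥ 0.
At the optimum only Portland cement is positive (recycled aggregate, river sand = 0). There the 28-day strength contribution constraint is tight.
That vertex is x1 = 1.745.
Cost = 0.238·1.745 = 0.41531.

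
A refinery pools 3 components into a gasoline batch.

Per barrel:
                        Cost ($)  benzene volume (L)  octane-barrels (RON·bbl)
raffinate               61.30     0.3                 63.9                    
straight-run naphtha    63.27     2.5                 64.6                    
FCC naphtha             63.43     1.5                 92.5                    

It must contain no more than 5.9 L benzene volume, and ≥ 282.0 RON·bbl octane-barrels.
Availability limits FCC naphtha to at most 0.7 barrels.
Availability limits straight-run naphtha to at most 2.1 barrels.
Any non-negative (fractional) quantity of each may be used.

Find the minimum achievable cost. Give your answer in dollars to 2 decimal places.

$252.81

Let x1 = barrels of raffinate, x2 = barrels of straight-run naphtha, x3 = barrels of FCC naphtha.
min 61.3x1 + 63.27x2 + 63.43x3 s.t.:
  0.3x1 + 2.5x2 + 1.5x3 ≤ 5.9   (benzene volume)
  63.9x1 + 64.6x2 + 92.5x3 ≥ 282   (octane-barrels)
  x3 ≤ 0.7
  x2 ≤ 2.1
  x1, x2, x3 ≥ 0.
At the optimum only raffinate, FCC naphtha are positive (straight-run naphtha = 0). There the octane-barrels and the FCC naphtha cap constraints are tight.
So raffinate = 3.3998 barrels, FCC naphtha = 0.7 barrels.
Cost = 61.3·3.3998 + 63.43·0.7 = 252.8087.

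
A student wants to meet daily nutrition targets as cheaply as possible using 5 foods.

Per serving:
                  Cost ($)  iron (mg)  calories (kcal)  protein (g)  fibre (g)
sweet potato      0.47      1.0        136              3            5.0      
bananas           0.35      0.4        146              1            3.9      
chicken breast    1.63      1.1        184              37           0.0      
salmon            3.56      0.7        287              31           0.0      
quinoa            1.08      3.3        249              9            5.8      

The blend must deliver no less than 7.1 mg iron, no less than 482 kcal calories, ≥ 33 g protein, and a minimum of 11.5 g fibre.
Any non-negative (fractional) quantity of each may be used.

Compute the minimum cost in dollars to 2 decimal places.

$2.83

Let x1 = servings of sweet potato, x2 = servings of bananas, x3 = servings of chicken breast, x4 = servings of salmon, x5 = servings of quinoa.
Minimise 0.47x1 + 0.35x2 + 1.63x3 + 3.56x4 + 1.08x5 s.t.:
  1x1 + 0.4x2 + 1.1x3 + 0.7x4 + 3.3x5 ≥ 7.1   (iron)
  136x1 + 146x2 + 184x3 + 287x4 + 249x5 ≥ 482   (calories)
  3x1 + 1x2 + 37x3 + 31x4 + 9x5 ≥ 33   (protein)
  5x1 + 3.9x2 + 5.8x5 ≥ 11.5   (fibre)
  x1, x2, x3, x4, x5 ≥ 0.
The cheapest feasible vertex uses only chicken breast, quinoa; sweet potato, bananas, salmon are not used. There the iron and protein constraints are tight.
That vertex is x3 = 0.4011, x5 = 2.018.
Hence cost = 1.63·0.4011 + 1.08·2.018 = $2.8332.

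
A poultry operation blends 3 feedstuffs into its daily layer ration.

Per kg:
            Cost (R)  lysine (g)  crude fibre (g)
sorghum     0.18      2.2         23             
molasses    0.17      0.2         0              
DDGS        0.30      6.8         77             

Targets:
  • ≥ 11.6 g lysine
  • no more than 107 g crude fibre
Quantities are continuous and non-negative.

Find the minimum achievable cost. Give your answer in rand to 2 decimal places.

R2.00

This is a linear program. Let x1 = kg of sorghum, x2 = kg of molasses, x3 = kg of DDGS.
min 0.18x1 + 0.17x2 + 0.3x3 s.t.:
  2.2x1 + 0.2x2 + 6.8x3 ≥ 11.6   (lysine)
  23x1 + 77x3 ≤ 107   (crude fibre)
  x1, x2, x3 ≥ 0.
At the optimum only sorghum, molasses are positive (DDGS = 0). Binding constraints: lysine and crude fibre.
Solving gives x1 = 4.652, x2 = 6.826.
Hence cost = 0.18·4.652 + 0.17·6.826 = R1.9978.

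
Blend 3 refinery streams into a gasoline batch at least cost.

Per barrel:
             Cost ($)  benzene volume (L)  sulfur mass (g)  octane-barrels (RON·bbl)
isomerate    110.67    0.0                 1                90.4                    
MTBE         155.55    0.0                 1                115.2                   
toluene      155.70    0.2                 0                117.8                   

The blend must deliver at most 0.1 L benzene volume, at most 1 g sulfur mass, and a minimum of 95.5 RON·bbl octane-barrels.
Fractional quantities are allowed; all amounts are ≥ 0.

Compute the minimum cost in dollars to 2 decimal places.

Let x1 = barrels of isomerate, x2 = barrels of MTBE, x3 = barrels of toluene.
Minimise 110.67x1 + 155.55x2 + 155.7x3 with:
  0.2x3 ≤ 0.1   (benzene volume)
  1x1 + 1x2 ≤ 1   (sulfur mass)
  90.4x1 + 115.2x2 + 117.8x3 ≥ 95.5   (octane-barrels)
  x1, x2, x3 ≥ 0.
The optimal basis is {isomerate, toluene}; MTBE drops out. There the sulfur mass and octane-barrels constraints are tight.
Solving gives x1 = 1, x3 = 0.04329.
Cost = 110.67·1 + 155.7·0.04329 = 117.4103.

$117.41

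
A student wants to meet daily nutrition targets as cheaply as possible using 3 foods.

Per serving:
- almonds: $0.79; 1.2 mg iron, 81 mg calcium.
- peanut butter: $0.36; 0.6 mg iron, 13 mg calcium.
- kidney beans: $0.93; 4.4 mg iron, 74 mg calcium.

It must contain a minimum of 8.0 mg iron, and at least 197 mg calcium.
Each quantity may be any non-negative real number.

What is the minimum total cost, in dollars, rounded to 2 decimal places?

$2.24

Let x1 = servings of almonds, x2 = servings of peanut butter, x3 = servings of kidney beans.
min 0.79x1 + 0.36x2 + 0.93x3 s.t.:
  1.2x1 + 0.6x2 + 4.4x3 ≥ 8   (iron)
  81x1 + 13x2 + 74x3 ≥ 197   (calcium)
  x1, x2, x3 ≥ 0.
The cheapest feasible vertex uses only almonds, kidney beans; peanut butter is not used. Binding constraints: iron and calcium.
Optimal quantities: almonds = 1.027 servings, kidney beans = 1.538 servings.
Objective = 0.79·1.027 + 0.93·1.538 = 2.2417.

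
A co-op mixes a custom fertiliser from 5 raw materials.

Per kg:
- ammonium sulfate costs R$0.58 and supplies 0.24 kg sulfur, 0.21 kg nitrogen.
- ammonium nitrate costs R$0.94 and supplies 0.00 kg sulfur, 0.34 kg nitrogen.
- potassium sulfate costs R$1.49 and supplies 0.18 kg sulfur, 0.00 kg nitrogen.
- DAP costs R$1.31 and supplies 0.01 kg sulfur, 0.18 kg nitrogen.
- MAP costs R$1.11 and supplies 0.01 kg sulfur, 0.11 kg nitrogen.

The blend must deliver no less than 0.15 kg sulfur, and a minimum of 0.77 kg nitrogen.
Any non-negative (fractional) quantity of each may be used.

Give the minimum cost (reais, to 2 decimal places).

Treat it as an LP. Let x1 = kg of ammonium sulfate, x2 = kg of ammonium nitrate, x3 = kg of potassium sulfate, x4 = kg of DAP, x5 = kg of MAP.
Minimise 0.58x1 + 0.94x2 + 1.49x3 + 1.31x4 + 1.11x5 subject to:
  0.24x1 + 0.18x3 + 0.01x4 + 0.01x5 ≥ 0.15   (sulfur)
  0.21x1 + 0.34x2 + 0.18x4 + 0.11x5 ≥ 0.77   (nitrogen)
  x1, x2, x3, x4, x5 ≥ 0.
At the optimum only ammonium sulfate is positive (ammonium nitrate, potassium sulfate, DAP, MAP = 0). Binding constraint: nitrogen.
Solving gives x1 = 3.667.
Objective = 0.58·3.667 = 2.1269.

R$2.13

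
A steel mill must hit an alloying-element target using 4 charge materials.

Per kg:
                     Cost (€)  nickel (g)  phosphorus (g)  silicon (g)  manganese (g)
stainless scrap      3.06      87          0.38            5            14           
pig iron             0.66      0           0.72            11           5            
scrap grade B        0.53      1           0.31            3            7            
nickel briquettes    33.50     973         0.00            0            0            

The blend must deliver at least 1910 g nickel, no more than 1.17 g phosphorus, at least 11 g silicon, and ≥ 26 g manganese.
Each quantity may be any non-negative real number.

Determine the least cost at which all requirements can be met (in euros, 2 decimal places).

Let x1 = kg of stainless scrap, x2 = kg of pig iron, x3 = kg of scrap grade B, x4 = kg of nickel briquettes.
min 3.06x1 + 0.66x2 + 0.53x3 + 33.5x4 with:
  87x1 + 1x3 + 973x4 ≥ 1910   (nickel)
  0.38x1 + 0.72x2 + 0.31x3 ≤ 1.17   (phosphorus)
  5x1 + 11x2 + 3x3 ≥ 11   (silicon)
  14x1 + 5x2 + 7x3 ≥ 26   (manganese)
  x1, x2, x3, x4 ≥ 0.
The cheapest feasible vertex uses only stainless scrap, nickel briquettes; pig iron, scrap grade B are not used. The nickel and silicon requirements are met with equality.
So stainless scrap = 2.2 kg, nickel briquettes = 1.7663 kg.
Objective = 3.06·2.2 + 33.5·1.7663 = 65.9031.

€65.90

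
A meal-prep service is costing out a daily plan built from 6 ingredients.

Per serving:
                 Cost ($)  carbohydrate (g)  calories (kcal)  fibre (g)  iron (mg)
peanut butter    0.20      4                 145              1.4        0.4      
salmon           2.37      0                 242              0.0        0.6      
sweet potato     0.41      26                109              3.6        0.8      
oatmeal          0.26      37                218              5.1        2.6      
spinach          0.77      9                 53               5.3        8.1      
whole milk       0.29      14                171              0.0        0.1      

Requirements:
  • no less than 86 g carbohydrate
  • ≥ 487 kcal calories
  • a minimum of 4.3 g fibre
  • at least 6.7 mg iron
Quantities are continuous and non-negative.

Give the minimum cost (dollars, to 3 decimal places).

$0.666

Set it up as a linear program. Let x1 = servings of peanut butter, x2 = servings of salmon, x3 = servings of sweet potato, x4 = servings of oatmeal, x5 = servings of spinach, x6 = servings of whole milk.
Minimise 0.2x1 + 2.37x2 + 0.41x3 + 0.26x4 + 0.77x5 + 0.29x6 s.t.:
  4x1 + 26x3 + 37x4 + 9x5 + 14x6 ≥ 86   (carbohydrate)
  145x1 + 242x2 + 109x3 + 218x4 + 53x5 + 171x6 ≥ 487   (calories)
  1.4x1 + 3.6x3 + 5.1x4 + 5.3x5 ≥ 4.3   (fibre)
  0.4x1 + 0.6x2 + 0.8x3 + 2.6x4 + 8.1x5 + 0.1x6 ≥ 6.7   (iron)
  x1, x2, x3, x4, x5, x6 ≥ 0.
At the optimum only oatmeal, spinach are positive (peanut butter, salmon, sweet potato, whole milk = 0). The carbohydrate and iron requirements are met with equality.
Solving gives x4 = 2.3029, x5 = 0.087948.
Hence cost = 0.26·2.3029 + 0.77·0.087948 = $0.66647.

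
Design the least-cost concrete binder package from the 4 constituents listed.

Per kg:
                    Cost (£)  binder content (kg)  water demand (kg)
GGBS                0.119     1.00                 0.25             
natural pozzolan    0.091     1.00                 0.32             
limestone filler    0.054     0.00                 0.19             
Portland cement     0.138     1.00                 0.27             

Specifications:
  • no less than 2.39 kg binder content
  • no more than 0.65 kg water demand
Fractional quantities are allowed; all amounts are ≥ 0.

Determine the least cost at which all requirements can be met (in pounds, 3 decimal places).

£0.263

Let x1 = kg of GGBS, x2 = kg of natural pozzolan, x3 = kg of limestone filler, x4 = kg of Portland cement.
Minimize 0.119x1 + 0.091x2 + 0.054x3 + 0.138x4 s.t.:
  1x1 + 1x2 + 1x4 ≥ 2.39   (binder content)
  0.25x1 + 0.32x2 + 0.19x3 + 0.27x4 ≤ 0.65   (water demand)
  x1, x2, x3, x4 ≥ 0.
The optimal basis is {GGBS, natural pozzolan}; limestone filler, Portland cement drop out. There the binder content and water demand constraints are tight.
So GGBS = 1.64 kg, natural pozzolan = 0.75 kg.
Hence cost = 0.119·1.64 + 0.091·0.75 = £0.26341.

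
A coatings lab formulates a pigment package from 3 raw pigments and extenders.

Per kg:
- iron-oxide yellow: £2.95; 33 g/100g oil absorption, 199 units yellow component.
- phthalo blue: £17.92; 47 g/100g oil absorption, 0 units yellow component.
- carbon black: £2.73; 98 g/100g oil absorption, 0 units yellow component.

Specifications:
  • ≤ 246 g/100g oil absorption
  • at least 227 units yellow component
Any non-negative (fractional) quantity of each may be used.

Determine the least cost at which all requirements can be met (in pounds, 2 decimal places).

£3.37

Let x1 = kg of iron-oxide yellow, x2 = kg of phthalo blue, x3 = kg of carbon black.
min 2.95x1 + 17.92x2 + 2.73x3 with:
  33x1 + 47x2 + 98x3 ≤ 246   (oil absorption)
  199x1 ≥ 227   (yellow component)
  x1, x2, x3 ≥ 0.
At the optimum only iron-oxide yellow is positive (phthalo blue, carbon black = 0). The yellow component requirement is met with equality.
So iron-oxide yellow = 1.141 kg.
Objective = 2.95·1.141 = 3.3660.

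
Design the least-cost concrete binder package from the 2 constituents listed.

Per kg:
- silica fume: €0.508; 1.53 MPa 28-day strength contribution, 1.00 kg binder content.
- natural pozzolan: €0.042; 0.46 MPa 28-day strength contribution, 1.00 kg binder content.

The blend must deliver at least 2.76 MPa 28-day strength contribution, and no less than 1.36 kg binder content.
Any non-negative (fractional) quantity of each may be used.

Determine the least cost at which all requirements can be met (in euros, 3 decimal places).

Let x1 = kg of silica fume, x2 = kg of natural pozzolan.
min 0.508x1 + 0.042x2 with:
  1.53x1 + 0.46x2 ≥ 2.76   (28-day strength contribution)
  1x1 + 1x2 ≥ 1.36   (binder content)
  x1, x2 ≥ 0.
At the optimum only natural pozzolan is positive (silica fume = 0). The 28-day strength contribution requirement is met with equality.
So natural pozzolan = 6 kg.
Hence cost = 0.042·6 = €0.25200.

€0.252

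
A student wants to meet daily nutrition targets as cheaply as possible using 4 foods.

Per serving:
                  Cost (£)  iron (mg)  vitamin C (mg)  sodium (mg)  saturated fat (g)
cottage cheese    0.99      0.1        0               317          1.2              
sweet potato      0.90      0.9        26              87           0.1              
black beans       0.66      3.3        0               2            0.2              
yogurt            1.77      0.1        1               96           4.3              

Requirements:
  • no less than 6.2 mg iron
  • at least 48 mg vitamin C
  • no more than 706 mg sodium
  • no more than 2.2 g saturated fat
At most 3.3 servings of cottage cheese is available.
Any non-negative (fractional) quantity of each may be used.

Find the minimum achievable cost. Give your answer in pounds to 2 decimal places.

£2.57

Set it up as a linear program. Let x1 = servings of cottage cheese, x2 = servings of sweet potato, x3 = servings of black beans, x4 = servings of yogurt.
Minimise 0.99x1 + 0.9x2 + 0.66x3 + 1.77x4 s.t.:
  0.1x1 + 0.9x2 + 3.3x3 + 0.1x4 ≥ 6.2   (iron)
  26x2 + 1x4 ≥ 48   (vitamin C)
  317x1 + 87x2 + 2x3 + 96x4 ≤ 706   (sodium)
  1.2x1 + 0.1x2 + 0.2x3 + 4.3x4 ≤ 2.2   (saturated fat)
  x1 ≤ 3.3
  x1, x2, x3, x4 ≥ 0.
The optimal basis is {sweet potato, black beans}; cottage cheese, yogurt drop out. The iron and vitamin C requirements are met with equality.
That vertex is x2 = 1.846, x3 = 1.375.
Objective = 0.9·1.846 + 0.66·1.375 = 2.5689.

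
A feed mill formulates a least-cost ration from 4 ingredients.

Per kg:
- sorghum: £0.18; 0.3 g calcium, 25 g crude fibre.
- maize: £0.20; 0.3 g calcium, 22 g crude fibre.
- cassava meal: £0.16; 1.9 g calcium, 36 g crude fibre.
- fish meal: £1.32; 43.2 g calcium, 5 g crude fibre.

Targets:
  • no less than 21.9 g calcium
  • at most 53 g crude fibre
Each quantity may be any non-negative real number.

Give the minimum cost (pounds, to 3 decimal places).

£0.669

Treat it as an LP. Let x1 = kg of sorghum, x2 = kg of maize, x3 = kg of cassava meal, x4 = kg of fish meal.
Minimize 0.18x1 + 0.2x2 + 0.16x3 + 1.32x4 subject to:
  0.3x1 + 0.3x2 + 1.9x3 + 43.2x4 ≥ 21.9   (calcium)
  25x1 + 22x2 + 36x3 + 5x4 ≤ 53   (crude fibre)
  x1, x2, x3, x4 ≥ 0.
The optimal basis is {fish meal}; sorghum, maize, cassava meal drop out. The calcium requirement is met with equality.
Solving gives x4 = 0.5069.
Total cost: 1.32·0.5069 = 0.66911.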